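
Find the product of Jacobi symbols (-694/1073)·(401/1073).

1

By multiplicativity, (-694·401/1073) = (-694/1073)·(401/1073).
First factor (-694/1073):
(-694/1073)
  = (694/1073)    [1073 ≡ 1 mod 4 ⇒ (-1/1073) = +1]
  = (347/1073)    [1073 ≡ 1 mod 8 ⇒ (2/1073) = +1]
  = (1073/347)    [QR: 1073 ≡ 1 mod 4, sign kept]
  = (32/347)    [1073 ≡ 32 mod 347]
  = -(1/347)    [347 ≡ 3 mod 8 ⇒ (2/347)^5 = -1]
  = -1    [(1/347) = 1]
Second factor (401/1073):
(401/1073)
  = (1073/401)    [QR: 401 ≡ 1 mod 4, sign kept]
  = (271/401)    [1073 ≡ 271 mod 401]
  = (401/271)    [QR: 401 ≡ 1 mod 4, sign kept]
  = (130/271)    [401 ≡ 130 mod 271]
  = (65/271)    [271 ≡ 7 mod 8 ⇒ (2/271) = +1]
  = (271/65)    [QR: 65 ≡ 1 mod 4, sign kept]
  = (11/65)    [271 ≡ 11 mod 65]
  = (65/11)    [QR: 65 ≡ 1 mod 4, sign kept]
  = (10/11)    [65 ≡ 10 mod 11]
  = -(5/11)    [11 ≡ 3 mod 8 ⇒ (2/11) = -1]
  = -(11/5)    [QR: 5 ≡ 1 mod 4, sign kept]
  = -(1/5)    [11 ≡ 1 mod 5]
  = -1    [(1/5) = 1]
Product: (-1)·(-1) = 1.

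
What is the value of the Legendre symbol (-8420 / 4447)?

1

Reduce the numerator: -8420 ≡ 474 (mod 4447), so (-8420 / 4447) = (474 / 4447).
Factor out 2: 474 = 2·237. Since 4447 ≡ 7 (mod 8), (2 / 4447) = +1. Now have (237 / 4447).
237 ≡ 1 (mod 4), so quadratic reciprocity gives (237 / 4447) = (4447 / 237). Reduce: 4447 ≡ 181 (mod 237). Now have (181 / 237).
181 ≡ 1 (mod 4), so quadratic reciprocity gives (181 / 237) = (237 / 181). Reduce: 237 ≡ 56 (mod 181). Now have (56 / 181).
Factor out 2: 56 = 2^3·7. Since 181 ≡ 5 (mod 8), (2 / 181) = -1, and (2 / 181)^3 = -1. Now have -(7 / 181).
181 ≡ 1 (mod 4), so quadratic reciprocity gives (7 / 181) = (181 / 7). Reduce: 181 ≡ 6 (mod 7). Now have -(6 / 7).
Factor out 2: 6 = 2·3. Since 7 ≡ 7 (mod 8), (2 / 7) = +1. Now have -(3 / 7).
Both 3 ≡ 3 and 7 ≡ 3 (mod 4), so reciprocity gives (3 / 7) = -(7 / 3). Reduce: 7 ≡ 1 (mod 3). Now have (1 / 3).
(1 / 3) = 1. Collecting the sign factors: 1.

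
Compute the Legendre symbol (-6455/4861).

1

Reduce the numerator: -6455 ≡ 3267 (mod 4861), so (-6455/4861) = (3267/4861).
4861 ≡ 1 (mod 4), so quadratic reciprocity gives (3267/4861) = (4861/3267). Reduce: 4861 ≡ 1594 (mod 3267). Now have (1594/3267).
Factor out 2: 1594 = 2·797. Since 3267 ≡ 3 (mod 8), (2/3267) = -1. Now have -(797/3267).
797 ≡ 1 (mod 4), so quadratic reciprocity gives (797/3267) = (3267/797). Reduce: 3267 ≡ 79 (mod 797). Now have -(79/797).
797 ≡ 1 (mod 4), so quadratic reciprocity gives (79/797) = (797/79). Reduce: 797 ≡ 7 (mod 79). Now have -(7/79).
Both 7 ≡ 3 and 79 ≡ 3 (mod 4), so reciprocity gives (7/79) = -(79/7). Reduce: 79 ≡ 2 (mod 7). Now have (2/7).
Factor out 2: 2 = 2. Since 7 ≡ 7 (mod 8), (2/7) = +1. Now have (1/7).
(1/7) = 1. Collecting the sign factors: 1.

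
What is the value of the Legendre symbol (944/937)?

-1

Reduce the numerator: 944 ≡ 7 (mod 937), so (944/937) = (7/937).
937 ≡ 1 (mod 4), so quadratic reciprocity gives (7/937) = (937/7). Reduce: 937 ≡ 6 (mod 7). Now have (6/7).
Factor out 2: 6 = 2·3. Since 7 ≡ 7 (mod 8), (2/7) = +1. Now have (3/7).
Both 3 ≡ 3 and 7 ≡ 3 (mod 4), so reciprocity gives (3/7) = -(7/3). Reduce: 7 ≡ 1 (mod 3). Now have -(1/3).
(1/3) = 1. Collecting the sign factors: -1.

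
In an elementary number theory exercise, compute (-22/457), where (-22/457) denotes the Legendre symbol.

Pull out -1: (-22/457) = (-1/457)·(22/457). Since 457 ≡ 1 (mod 4), (-1/457) = +1. Now have (22/457).
Factor out 2: 22 = 2·11. Since 457 ≡ 1 (mod 8), (2/457) = +1. Now have (11/457).
457 ≡ 1 (mod 4), so quadratic reciprocity gives (11/457) = (457/11). Reduce: 457 ≡ 6 (mod 11). Now have (6/11).
Factor out 2: 6 = 2·3. Since 11 ≡ 3 (mod 8), (2/11) = -1. Now have -(3/11).
Both 3 ≡ 3 and 11 ≡ 3 (mod 4), so reciprocity gives (3/11) = -(11/3). Reduce: 11 ≡ 2 (mod 3). Now have (2/3).
Factor out 2: 2 = 2. Since 3 ≡ 3 (mod 8), (2/3) = -1. Now have -(1/3).
(1/3) = 1. Collecting the sign factors: -1.

-1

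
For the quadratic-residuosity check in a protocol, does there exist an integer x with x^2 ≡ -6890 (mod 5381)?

(-6890/5381)
  = (6890/5381)    [5381 ≡ 1 mod 4 ⇒ (-1/5381) = +1]
  = (1509/5381)    [6890 ≡ 1509 mod 5381]
  = (5381/1509)    [QR: 1509 ≡ 1 mod 4, sign kept]
  = (854/1509)    [5381 ≡ 854 mod 1509]
  = -(427/1509)    [1509 ≡ 5 mod 8 ⇒ (2/1509) = -1]
  = -(1509/427)    [QR: 1509 ≡ 1 mod 4, sign kept]
  = -(228/427)    [1509 ≡ 228 mod 427]
  = -(57/427)    [427 ≡ 3 mod 8 ⇒ (2/427)^2 = +1]
  = -(427/57)    [QR: 57 ≡ 1 mod 4, sign kept]
  = -(28/57)    [427 ≡ 28 mod 57]
  = -(7/57)    [57 ≡ 1 mod 8 ⇒ (2/57)^2 = +1]
  = -(57/7)    [QR: 57 ≡ 1 mod 4, sign kept]
  = -(1/7)    [57 ≡ 1 mod 7]
  = -1    [(1/7) = 1]
The Legendre symbol is -1, so x^2 ≡ -6890 (mod 5381) has no solution.

no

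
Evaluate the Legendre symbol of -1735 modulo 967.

(-1735 / 967)
  = (199 / 967)    [-1735 ≡ 199 mod 967]
  = -(967 / 199)    [QR: both ≡ 3 mod 4, sign flips]
  = -(171 / 199)    [967 ≡ 171 mod 199]
  = (199 / 171)    [QR: both ≡ 3 mod 4, sign flips]
  = (28 / 171)    [199 ≡ 28 mod 171]
  = (7 / 171)    [171 ≡ 3 mod 8 ⇒ (2 / 171)^2 = +1]
  = -(171 / 7)    [QR: both ≡ 3 mod 4, sign flips]
  = -(3 / 7)    [171 ≡ 3 mod 7]
  = (7 / 3)    [QR: both ≡ 3 mod 4, sign flips]
  = (1 / 3)    [7 ≡ 1 mod 3]
  = 1    [(1 / 3) = 1]

1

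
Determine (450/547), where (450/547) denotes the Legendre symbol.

(450/547)
  = -(225/547)    [547 ≡ 3 mod 8 ⇒ (2/547) = -1]
  = -(547/225)    [QR: 225 ≡ 1 mod 4, sign kept]
  = -(97/225)    [547 ≡ 97 mod 225]
  = -(225/97)    [QR: 97 ≡ 1 mod 4, sign kept]
  = -(31/97)    [225 ≡ 31 mod 97]
  = -(97/31)    [QR: 97 ≡ 1 mod 4, sign kept]
  = -(4/31)    [97 ≡ 4 mod 31]
  = -(1/31)    [31 ≡ 7 mod 8 ⇒ (2/31)^2 = +1]
  = -1    [(1/31) = 1]

-1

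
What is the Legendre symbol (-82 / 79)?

Reduce the numerator: -82 ≡ 76 (mod 79), so (-82 / 79) = (76 / 79).
Factor out 2: 76 = 2^2·19. Since 79 ≡ 7 (mod 8), (2 / 79) = +1, and (2 / 79)^2 = +1. Now have (19 / 79).
Both 19 ≡ 3 and 79 ≡ 3 (mod 4), so reciprocity gives (19 / 79) = -(79 / 19). Reduce: 79 ≡ 3 (mod 19). Now have -(3 / 19).
Both 3 ≡ 3 and 19 ≡ 3 (mod 4), so reciprocity gives (3 / 19) = -(19 / 3). Reduce: 19 ≡ 1 (mod 3). Now have (1 / 3).
(1 / 3) = 1. Collecting the sign factors: 1.

1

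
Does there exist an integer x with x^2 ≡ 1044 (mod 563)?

no

Reduce the numerator: 1044 ≡ 481 (mod 563), so (1044/563) = (481/563).
481 ≡ 1 (mod 4), so quadratic reciprocity gives (481/563) = (563/481). Reduce: 563 ≡ 82 (mod 481). Now have (82/481).
Factor out 2: 82 = 2·41. Since 481 ≡ 1 (mod 8), (2/481) = +1. Now have (41/481).
41 ≡ 1 (mod 4), so quadratic reciprocity gives (41/481) = (481/41). Reduce: 481 ≡ 30 (mod 41). Now have (30/41).
Factor out 2: 30 = 2·15. Since 41 ≡ 1 (mod 8), (2/41) = +1. Now have (15/41).
41 ≡ 1 (mod 4), so quadratic reciprocity gives (15/41) = (41/15). Reduce: 41 ≡ 11 (mod 15). Now have (11/15).
Both 11 ≡ 3 and 15 ≡ 3 (mod 4), so reciprocity gives (11/15) = -(15/11). Reduce: 15 ≡ 4 (mod 11). Now have -(4/11).
Factor out 2: 4 = 2^2. Since 11 ≡ 3 (mod 8), (2/11) = -1, and (2/11)^2 = +1. Now have -(1/11).
(1/11) = 1. Collecting the sign factors: -1.
(1044/563) = -1, and 563 is prime, so 1044 is not a quadratic residue mod 563.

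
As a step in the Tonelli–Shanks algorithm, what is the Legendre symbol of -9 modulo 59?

-1

Pull out -1: (-9 / 59) = (-1 / 59)·(9 / 59). Since 59 ≡ 3 (mod 4), (-1 / 59) = -1. Now have -(9 / 59).
9 ≡ 1 (mod 4), so quadratic reciprocity gives (9 / 59) = (59 / 9). Reduce: 59 ≡ 5 (mod 9). Now have -(5 / 9).
5 ≡ 1 (mod 4), so quadratic reciprocity gives (5 / 9) = (9 / 5). Reduce: 9 ≡ 4 (mod 5). Now have -(4 / 5).
Factor out 2: 4 = 2^2. Since 5 ≡ 5 (mod 8), (2 / 5) = -1, and (2 / 5)^2 = +1. Now have -(1 / 5).
(1 / 5) = 1. Collecting the sign factors: -1.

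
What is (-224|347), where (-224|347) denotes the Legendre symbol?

-1

Reduce the numerator: -224 ≡ 123 (mod 347), so (-224|347) = (123|347).
Both 123 ≡ 3 and 347 ≡ 3 (mod 4), so reciprocity gives (123|347) = -(347|123). Reduce: 347 ≡ 101 (mod 123). Now have -(101|123).
101 ≡ 1 (mod 4), so quadratic reciprocity gives (101|123) = (123|101). Reduce: 123 ≡ 22 (mod 101). Now have -(22|101).
Factor out 2: 22 = 2·11. Since 101 ≡ 5 (mod 8), (2|101) = -1. Now have (11|101).
101 ≡ 1 (mod 4), so quadratic reciprocity gives (11|101) = (101|11). Reduce: 101 ≡ 2 (mod 11). Now have (2|11).
Factor out 2: 2 = 2. Since 11 ≡ 3 (mod 8), (2|11) = -1. Now have -(1|11).
(1|11) = 1. Collecting the sign factors: -1.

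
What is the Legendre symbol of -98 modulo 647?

-1

(-98/647)
  = (549/647)    [-98 ≡ 549 mod 647]
  = (647/549)    [QR: 549 ≡ 1 mod 4, sign kept]
  = (98/549)    [647 ≡ 98 mod 549]
  = -(49/549)    [549 ≡ 5 mod 8 ⇒ (2/549) = -1]
  = -(549/49)    [QR: 49 ≡ 1 mod 4, sign kept]
  = -(10/49)    [549 ≡ 10 mod 49]
  = -(5/49)    [49 ≡ 1 mod 8 ⇒ (2/49) = +1]
  = -(49/5)    [QR: 5 ≡ 1 mod 4, sign kept]
  = -(4/5)    [49 ≡ 4 mod 5]
  = -(1/5)    [5 ≡ 5 mod 8 ⇒ (2/5)^2 = +1]
  = -1    [(1/5) = 1]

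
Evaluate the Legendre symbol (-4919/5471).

Reduce the numerator: -4919 ≡ 552 (mod 5471), so (-4919/5471) = (552/5471).
Factor out 2: 552 = 2^3·69. Since 5471 ≡ 7 (mod 8), (2/5471) = +1, and (2/5471)^3 = +1. Now have (69/5471).
69 ≡ 1 (mod 4), so quadratic reciprocity gives (69/5471) = (5471/69). Reduce: 5471 ≡ 20 (mod 69). Now have (20/69).
Factor out 2: 20 = 2^2·5. Since 69 ≡ 5 (mod 8), (2/69) = -1, and (2/69)^2 = +1. Now have (5/69).
5 ≡ 1 (mod 4), so quadratic reciprocity gives (5/69) = (69/5). Reduce: 69 ≡ 4 (mod 5). Now have (4/5).
Factor out 2: 4 = 2^2. Since 5 ≡ 5 (mod 8), (2/5) = -1, and (2/5)^2 = +1. Now have (1/5).
(1/5) = 1. Collecting the sign factors: 1.

1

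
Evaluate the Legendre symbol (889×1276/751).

-1

By multiplicativity, (889·1276/751) = (889/751)·(1276/751).
First factor (889/751):
Reduce the numerator: 889 ≡ 138 (mod 751), so (889/751) = (138/751).
Factor out 2: 138 = 2·69. Since 751 ≡ 7 (mod 8), (2/751) = +1. Now have (69/751).
69 ≡ 1 (mod 4), so quadratic reciprocity gives (69/751) = (751/69). Reduce: 751 ≡ 61 (mod 69). Now have (61/69).
61 ≡ 1 (mod 4), so quadratic reciprocity gives (61/69) = (69/61). Reduce: 69 ≡ 8 (mod 61). Now have (8/61).
Factor out 2: 8 = 2^3. Since 61 ≡ 5 (mod 8), (2/61) = -1, and (2/61)^3 = -1. Now have -(1/61).
(1/61) = 1. Collecting the sign factors: -1.
Second factor (1276/751):
Reduce the numerator: 1276 ≡ 525 (mod 751), so (1276/751) = (525/751).
525 ≡ 1 (mod 4), so quadratic reciprocity gives (525/751) = (751/525). Reduce: 751 ≡ 226 (mod 525). Now have (226/525).
Factor out 2: 226 = 2·113. Since 525 ≡ 5 (mod 8), (2/525) = -1. Now have -(113/525).
113 ≡ 1 (mod 4), so quadratic reciprocity gives (113/525) = (525/113). Reduce: 525 ≡ 73 (mod 113). Now have -(73/113).
73 ≡ 1 (mod 4), so quadratic reciprocity gives (73/113) = (113/73). Reduce: 113 ≡ 40 (mod 73). Now have -(40/73).
Factor out 2: 40 = 2^3·5. Since 73 ≡ 1 (mod 8), (2/73) = +1, and (2/73)^3 = +1. Now have -(5/73).
5 ≡ 1 (mod 4), so quadratic reciprocity gives (5/73) = (73/5). Reduce: 73 ≡ 3 (mod 5). Now have -(3/5).
5 ≡ 1 (mod 4), so quadratic reciprocity gives (3/5) = (5/3). Reduce: 5 ≡ 2 (mod 3). Now have -(2/3).
Factor out 2: 2 = 2. Since 3 ≡ 3 (mod 8), (2/3) = -1. Now have (1/3).
(1/3) = 1. Collecting the sign factors: 1.
Product: (-1)·(1) = -1.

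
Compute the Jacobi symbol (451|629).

1

(451|629)
  = (629|451)    [QR: 629 ≡ 1 mod 4, sign kept]
  = (178|451)    [629 ≡ 178 mod 451]
  = -(89|451)    [451 ≡ 3 mod 8 ⇒ (2|451) = -1]
  = -(451|89)    [QR: 89 ≡ 1 mod 4, sign kept]
  = -(6|89)    [451 ≡ 6 mod 89]
  = -(3|89)    [89 ≡ 1 mod 8 ⇒ (2|89) = +1]
  = -(89|3)    [QR: 89 ≡ 1 mod 4, sign kept]
  = -(2|3)    [89 ≡ 2 mod 3]
  = (1|3)    [3 ≡ 3 mod 8 ⇒ (2|3) = -1]
  = 1    [(1|3) = 1]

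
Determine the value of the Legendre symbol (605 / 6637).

-1

(605 / 6637)
  = (6637 / 605)    [QR: 605 ≡ 1 mod 4, sign kept]
  = (587 / 605)    [6637 ≡ 587 mod 605]
  = (605 / 587)    [QR: 605 ≡ 1 mod 4, sign kept]
  = (18 / 587)    [605 ≡ 18 mod 587]
  = -(9 / 587)    [587 ≡ 3 mod 8 ⇒ (2 / 587) = -1]
  = -(587 / 9)    [QR: 9 ≡ 1 mod 4, sign kept]
  = -(2 / 9)    [587 ≡ 2 mod 9]
  = -(1 / 9)    [9 ≡ 1 mod 8 ⇒ (2 / 9) = +1]
  = -1    [(1 / 9) = 1]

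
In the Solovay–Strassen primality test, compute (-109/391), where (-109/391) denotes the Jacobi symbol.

-1

(-109/391)
  = (282/391)    [-109 ≡ 282 mod 391]
  = (141/391)    [391 ≡ 7 mod 8 ⇒ (2/391) = +1]
  = (391/141)    [QR: 141 ≡ 1 mod 4, sign kept]
  = (109/141)    [391 ≡ 109 mod 141]
  = (141/109)    [QR: 109 ≡ 1 mod 4, sign kept]
  = (32/109)    [141 ≡ 32 mod 109]
  = -(1/109)    [109 ≡ 5 mod 8 ⇒ (2/109)^5 = -1]
  = -1    [(1/109) = 1]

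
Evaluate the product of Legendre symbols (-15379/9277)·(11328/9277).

1

By multiplicativity, (-15379·11328/9277) = (-15379/9277)·(11328/9277).
First factor (-15379/9277):
Pull out -1: (-15379/9277) = (-1/9277)·(15379/9277). Since 9277 ≡ 1 (mod 4), (-1/9277) = +1. Now have (15379/9277).
Reduce the numerator: 15379 ≡ 6102 (mod 9277), so (15379/9277) = (6102/9277).
Factor out 2: 6102 = 2·3051. Since 9277 ≡ 5 (mod 8), (2/9277) = -1. Now have -(3051/9277).
9277 ≡ 1 (mod 4), so quadratic reciprocity gives (3051/9277) = (9277/3051). Reduce: 9277 ≡ 124 (mod 3051). Now have -(124/3051).
Factor out 2: 124 = 2^2·31. Since 3051 ≡ 3 (mod 8), (2/3051) = -1, and (2/3051)^2 = +1. Now have -(31/3051).
Both 31 ≡ 3 and 3051 ≡ 3 (mod 4), so reciprocity gives (31/3051) = -(3051/31). Reduce: 3051 ≡ 13 (mod 31). Now have (13/31).
13 ≡ 1 (mod 4), so quadratic reciprocity gives (13/31) = (31/13). Reduce: 31 ≡ 5 (mod 13). Now have (5/13).
5 ≡ 1 (mod 4), so quadratic reciprocity gives (5/13) = (13/5). Reduce: 13 ≡ 3 (mod 5). Now have (3/5).
5 ≡ 1 (mod 4), so quadratic reciprocity gives (3/5) = (5/3). Reduce: 5 ≡ 2 (mod 3). Now have (2/3).
Factor out 2: 2 = 2. Since 3 ≡ 3 (mod 8), (2/3) = -1. Now have -(1/3).
(1/3) = 1. Collecting the sign factors: -1.
Second factor (11328/9277):
Reduce the numerator: 11328 ≡ 2051 (mod 9277), so (11328/9277) = (2051/9277).
9277 ≡ 1 (mod 4), so quadratic reciprocity gives (2051/9277) = (9277/2051). Reduce: 9277 ≡ 1073 (mod 2051). Now have (1073/2051).
1073 ≡ 1 (mod 4), so quadratic reciprocity gives (1073/2051) = (2051/1073). Reduce: 2051 ≡ 978 (mod 1073). Now have (978/1073).
Factor out 2: 978 = 2·489. Since 1073 ≡ 1 (mod 8), (2/1073) = +1. Now have (489/1073).
489 ≡ 1 (mod 4), so quadratic reciprocity gives (489/1073) = (1073/489). Reduce: 1073 ≡ 95 (mod 489). Now have (95/489).
489 ≡ 1 (mod 4), so quadratic reciprocity gives (95/489) = (489/95). Reduce: 489 ≡ 14 (mod 95). Now have (14/95).
Factor out 2: 14 = 2·7. Since 95 ≡ 7 (mod 8), (2/95) = +1. Now have (7/95).
Both 7 ≡ 3 and 95 ≡ 3 (mod 4), so reciprocity gives (7/95) = -(95/7). Reduce: 95 ≡ 4 (mod 7). Now have -(4/7).
Factor out 2: 4 = 2^2. Since 7 ≡ 7 (mod 8), (2/7) = +1, and (2/7)^2 = +1. Now have -(1/7).
(1/7) = 1. Collecting the sign factors: -1.
Product: (-1)·(-1) = 1.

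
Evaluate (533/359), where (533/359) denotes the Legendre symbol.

Reduce the numerator: 533 ≡ 174 (mod 359), so (533/359) = (174/359).
Factor out 2: 174 = 2·87. Since 359 ≡ 7 (mod 8), (2/359) = +1. Now have (87/359).
Both 87 ≡ 3 and 359 ≡ 3 (mod 4), so reciprocity gives (87/359) = -(359/87). Reduce: 359 ≡ 11 (mod 87). Now have -(11/87).
Both 11 ≡ 3 and 87 ≡ 3 (mod 4), so reciprocity gives (11/87) = -(87/11). Reduce: 87 ≡ 10 (mod 11). Now have (10/11).
Factor out 2: 10 = 2·5. Since 11 ≡ 3 (mod 8), (2/11) = -1. Now have -(5/11).
5 ≡ 1 (mod 4), so quadratic reciprocity gives (5/11) = (11/5). Reduce: 11 ≡ 1 (mod 5). Now have -(1/5).
(1/5) = 1. Collecting the sign factors: -1.

-1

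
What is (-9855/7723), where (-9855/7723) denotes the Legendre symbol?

Reduce the numerator: -9855 ≡ 5591 (mod 7723), so (-9855/7723) = (5591/7723).
Both 5591 ≡ 3 and 7723 ≡ 3 (mod 4), so reciprocity gives (5591/7723) = -(7723/5591). Reduce: 7723 ≡ 2132 (mod 5591). Now have -(2132/5591).
Factor out 2: 2132 = 2^2·533. Since 5591 ≡ 7 (mod 8), (2/5591) = +1, and (2/5591)^2 = +1. Now have -(533/5591).
533 ≡ 1 (mod 4), so quadratic reciprocity gives (533/5591) = (5591/533). Reduce: 5591 ≡ 261 (mod 533). Now have -(261/533).
261 ≡ 1 (mod 4), so quadratic reciprocity gives (261/533) = (533/261). Reduce: 533 ≡ 11 (mod 261). Now have -(11/261).
261 ≡ 1 (mod 4), so quadratic reciprocity gives (11/261) = (261/11). Reduce: 261 ≡ 8 (mod 11). Now have -(8/11).
Factor out 2: 8 = 2^3. Since 11 ≡ 3 (mod 8), (2/11) = -1, and (2/11)^3 = -1. Now have (1/11).
(1/11) = 1. Collecting the sign factors: 1.

1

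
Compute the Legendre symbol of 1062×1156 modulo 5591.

By multiplicativity, (1062·1156|5591) = (1062|5591)·(1156|5591).
First factor (1062|5591):
(1062|5591)
  = (531|5591)    [5591 ≡ 7 mod 8 ⇒ (2|5591) = +1]
  = -(5591|531)    [QR: both ≡ 3 mod 4, sign flips]
  = -(281|531)    [5591 ≡ 281 mod 531]
  = -(531|281)    [QR: 281 ≡ 1 mod 4, sign kept]
  = -(250|281)    [531 ≡ 250 mod 281]
  = -(125|281)    [281 ≡ 1 mod 8 ⇒ (2|281) = +1]
  = -(281|125)    [QR: 125 ≡ 1 mod 4, sign kept]
  = -(31|125)    [281 ≡ 31 mod 125]
  = -(125|31)    [QR: 125 ≡ 1 mod 4, sign kept]
  = -(1|31)    [125 ≡ 1 mod 31]
  = -1    [(1|31) = 1]
Second factor (1156|5591):
(1156|5591)
  = (289|5591)    [5591 ≡ 7 mod 8 ⇒ (2|5591)^2 = +1]
  = (5591|289)    [QR: 289 ≡ 1 mod 4, sign kept]
  = (100|289)    [5591 ≡ 100 mod 289]
  = (25|289)    [289 ≡ 1 mod 8 ⇒ (2|289)^2 = +1]
  = (289|25)    [QR: 25 ≡ 1 mod 4, sign kept]
  = (14|25)    [289 ≡ 14 mod 25]
  = (7|25)    [25 ≡ 1 mod 8 ⇒ (2|25) = +1]
  = (25|7)    [QR: 25 ≡ 1 mod 4, sign kept]
  = (4|7)    [25 ≡ 4 mod 7]
  = (1|7)    [7 ≡ 7 mod 8 ⇒ (2|7)^2 = +1]
  = 1    [(1|7) = 1]
Product: (-1)·(1) = -1.

-1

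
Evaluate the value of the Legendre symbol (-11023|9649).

(-11023|9649)
  = (8275|9649)    [-11023 ≡ 8275 mod 9649]
  = (9649|8275)    [QR: 9649 ≡ 1 mod 4, sign kept]
  = (1374|8275)    [9649 ≡ 1374 mod 8275]
  = -(687|8275)    [8275 ≡ 3 mod 8 ⇒ (2|8275) = -1]
  = (8275|687)    [QR: both ≡ 3 mod 4, sign flips]
  = (31|687)    [8275 ≡ 31 mod 687]
  = -(687|31)    [QR: both ≡ 3 mod 4, sign flips]
  = -(5|31)    [687 ≡ 5 mod 31]
  = -(31|5)    [QR: 5 ≡ 1 mod 4, sign kept]
  = -(1|5)    [31 ≡ 1 mod 5]
  = -1    [(1|5) = 1]

-1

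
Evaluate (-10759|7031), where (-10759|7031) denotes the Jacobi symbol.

1

Reduce the numerator: -10759 ≡ 3303 (mod 7031), so (-10759|7031) = (3303|7031).
Both 3303 ≡ 3 and 7031 ≡ 3 (mod 4), so reciprocity gives (3303|7031) = -(7031|3303). Reduce: 7031 ≡ 425 (mod 3303). Now have -(425|3303).
425 ≡ 1 (mod 4), so quadratic reciprocity gives (425|3303) = (3303|425). Reduce: 3303 ≡ 328 (mod 425). Now have -(328|425).
Factor out 2: 328 = 2^3·41. Since 425 ≡ 1 (mod 8), (2|425) = +1, and (2|425)^3 = +1. Now have -(41|425).
41 ≡ 1 (mod 4), so quadratic reciprocity gives (41|425) = (425|41). Reduce: 425 ≡ 15 (mod 41). Now have -(15|41).
41 ≡ 1 (mod 4), so quadratic reciprocity gives (15|41) = (41|15). Reduce: 41 ≡ 11 (mod 15). Now have -(11|15).
Both 11 ≡ 3 and 15 ≡ 3 (mod 4), so reciprocity gives (11|15) = -(15|11). Reduce: 15 ≡ 4 (mod 11). Now have (4|11).
Factor out 2: 4 = 2^2. Since 11 ≡ 3 (mod 8), (2|11) = -1, and (2|11)^2 = +1. Now have (1|11).
(1|11) = 1. Collecting the sign factors: 1.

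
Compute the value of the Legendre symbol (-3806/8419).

Reduce the numerator: -3806 ≡ 4613 (mod 8419), so (-3806/8419) = (4613/8419).
4613 ≡ 1 (mod 4), so quadratic reciprocity gives (4613/8419) = (8419/4613). Reduce: 8419 ≡ 3806 (mod 4613). Now have (3806/4613).
Factor out 2: 3806 = 2·1903. Since 4613 ≡ 5 (mod 8), (2/4613) = -1. Now have -(1903/4613).
4613 ≡ 1 (mod 4), so quadratic reciprocity gives (1903/4613) = (4613/1903). Reduce: 4613 ≡ 807 (mod 1903). Now have -(807/1903).
Both 807 ≡ 3 and 1903 ≡ 3 (mod 4), so reciprocity gives (807/1903) = -(1903/807). Reduce: 1903 ≡ 289 (mod 807). Now have (289/807).
289 ≡ 1 (mod 4), so quadratic reciprocity gives (289/807) = (807/289). Reduce: 807 ≡ 229 (mod 289). Now have (229/289).
229 ≡ 1 (mod 4), so quadratic reciprocity gives (229/289) = (289/229). Reduce: 289 ≡ 60 (mod 229). Now have (60/229).
Factor out 2: 60 = 2^2·15. Since 229 ≡ 5 (mod 8), (2/229) = -1, and (2/229)^2 = +1. Now have (15/229).
229 ≡ 1 (mod 4), so quadratic reciprocity gives (15/229) = (229/15). Reduce: 229 ≡ 4 (mod 15). Now have (4/15).
Factor out 2: 4 = 2^2. Since 15 ≡ 7 (mod 8), (2/15) = +1, and (2/15)^2 = +1. Now have (1/15).
(1/15) = 1. Collecting the sign factors: 1.

1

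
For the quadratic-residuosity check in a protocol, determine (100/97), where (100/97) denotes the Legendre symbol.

1

(100/97)
  = (3/97)    [100 ≡ 3 mod 97]
  = (97/3)    [QR: 97 ≡ 1 mod 4, sign kept]
  = (1/3)    [97 ≡ 1 mod 3]
  = 1    [(1/3) = 1]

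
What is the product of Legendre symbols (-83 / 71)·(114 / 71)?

By multiplicativity, (-83·114 / 71) = (-83 / 71)·(114 / 71).
First factor (-83 / 71):
Reduce the numerator: -83 ≡ 59 (mod 71), so (-83 / 71) = (59 / 71).
Both 59 ≡ 3 and 71 ≡ 3 (mod 4), so reciprocity gives (59 / 71) = -(71 / 59). Reduce: 71 ≡ 12 (mod 59). Now have -(12 / 59).
Factor out 2: 12 = 2^2·3. Since 59 ≡ 3 (mod 8), (2 / 59) = -1, and (2 / 59)^2 = +1. Now have -(3 / 59).
Both 3 ≡ 3 and 59 ≡ 3 (mod 4), so reciprocity gives (3 / 59) = -(59 / 3). Reduce: 59 ≡ 2 (mod 3). Now have (2 / 3).
Factor out 2: 2 = 2. Since 3 ≡ 3 (mod 8), (2 / 3) = -1. Now have -(1 / 3).
(1 / 3) = 1. Collecting the sign factors: -1.
Second factor (114 / 71):
Reduce the numerator: 114 ≡ 43 (mod 71), so (114 / 71) = (43 / 71).
Both 43 ≡ 3 and 71 ≡ 3 (mod 4), so reciprocity gives (43 / 71) = -(71 / 43). Reduce: 71 ≡ 28 (mod 43). Now have -(28 / 43).
Factor out 2: 28 = 2^2·7. Since 43 ≡ 3 (mod 8), (2 / 43) = -1, and (2 / 43)^2 = +1. Now have -(7 / 43).
Both 7 ≡ 3 and 43 ≡ 3 (mod 4), so reciprocity gives (7 / 43) = -(43 / 7). Reduce: 43 ≡ 1 (mod 7). Now have (1 / 7).
(1 / 7) = 1. Collecting the sign factors: 1.
Product: (-1)·(1) = -1.

-1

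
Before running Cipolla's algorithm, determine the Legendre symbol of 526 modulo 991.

Factor out 2: 526 = 2·263. Since 991 ≡ 7 (mod 8), (2|991) = +1. Now have (263|991).
Both 263 ≡ 3 and 991 ≡ 3 (mod 4), so reciprocity gives (263|991) = -(991|263). Reduce: 991 ≡ 202 (mod 263). Now have -(202|263).
Factor out 2: 202 = 2·101. Since 263 ≡ 7 (mod 8), (2|263) = +1. Now have -(101|263).
101 ≡ 1 (mod 4), so quadratic reciprocity gives (101|263) = (263|101). Reduce: 263 ≡ 61 (mod 101). Now have -(61|101).
61 ≡ 1 (mod 4), so quadratic reciprocity gives (61|101) = (101|61). Reduce: 101 ≡ 40 (mod 61). Now have -(40|61).
Factor out 2: 40 = 2^3·5. Since 61 ≡ 5 (mod 8), (2|61) = -1, and (2|61)^3 = -1. Now have (5|61).
5 ≡ 1 (mod 4), so quadratic reciprocity gives (5|61) = (61|5). Reduce: 61 ≡ 1 (mod 5). Now have (1|5).
(1|5) = 1. Collecting the sign factors: 1.

1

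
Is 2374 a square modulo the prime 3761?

(2374/3761)
  = (1187/3761)    [3761 ≡ 1 mod 8 ⇒ (2/3761) = +1]
  = (3761/1187)    [QR: 3761 ≡ 1 mod 4, sign kept]
  = (200/1187)    [3761 ≡ 200 mod 1187]
  = -(25/1187)    [1187 ≡ 3 mod 8 ⇒ (2/1187)^3 = -1]
  = -(1187/25)    [QR: 25 ≡ 1 mod 4, sign kept]
  = -(12/25)    [1187 ≡ 12 mod 25]
  = -(3/25)    [25 ≡ 1 mod 8 ⇒ (2/25)^2 = +1]
  = -(25/3)    [QR: 25 ≡ 1 mod 4, sign kept]
  = -(1/3)    [25 ≡ 1 mod 3]
  = -1    [(1/3) = 1]
The Legendre symbol is -1, so x^2 ≡ 2374 (mod 3761) has no solution.

no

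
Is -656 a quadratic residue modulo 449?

Pull out -1: (-656/449) = (-1/449)·(656/449). Since 449 ≡ 1 (mod 4), (-1/449) = +1. Now have (656/449).
Reduce the numerator: 656 ≡ 207 (mod 449), so (656/449) = (207/449).
449 ≡ 1 (mod 4), so quadratic reciprocity gives (207/449) = (449/207). Reduce: 449 ≡ 35 (mod 207). Now have (35/207).
Both 35 ≡ 3 and 207 ≡ 3 (mod 4), so reciprocity gives (35/207) = -(207/35). Reduce: 207 ≡ 32 (mod 35). Now have -(32/35).
Factor out 2: 32 = 2^5. Since 35 ≡ 3 (mod 8), (2/35) = -1, and (2/35)^5 = -1. Now have (1/35).
(1/35) = 1. Collecting the sign factors: 1.
(-656/449) = 1, and 449 is prime, so -656 is a quadratic residue mod 449.

yes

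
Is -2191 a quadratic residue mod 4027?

Reduce the numerator: -2191 ≡ 1836 (mod 4027), so (-2191/4027) = (1836/4027).
Factor out 2: 1836 = 2^2·459. Since 4027 ≡ 3 (mod 8), (2/4027) = -1, and (2/4027)^2 = +1. Now have (459/4027).
Both 459 ≡ 3 and 4027 ≡ 3 (mod 4), so reciprocity gives (459/4027) = -(4027/459). Reduce: 4027 ≡ 355 (mod 459). Now have -(355/459).
Both 355 ≡ 3 and 459 ≡ 3 (mod 4), so reciprocity gives (355/459) = -(459/355). Reduce: 459 ≡ 104 (mod 355). Now have (104/355).
Factor out 2: 104 = 2^3·13. Since 355 ≡ 3 (mod 8), (2/355) = -1, and (2/355)^3 = -1. Now have -(13/355).
13 ≡ 1 (mod 4), so quadratic reciprocity gives (13/355) = (355/13). Reduce: 355 ≡ 4 (mod 13). Now have -(4/13).
Factor out 2: 4 = 2^2. Since 13 ≡ 5 (mod 8), (2/13) = -1, and (2/13)^2 = +1. Now have -(1/13).
(1/13) = 1. Collecting the sign factors: -1.
(-2191/4027) = -1, and 4027 is prime, so -2191 is not a quadratic residue mod 4027.

no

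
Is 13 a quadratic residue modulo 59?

13 ≡ 1 (mod 4), so quadratic reciprocity gives (13/59) = (59/13). Reduce: 59 ≡ 7 (mod 13). Now have (7/13).
13 ≡ 1 (mod 4), so quadratic reciprocity gives (7/13) = (13/7). Reduce: 13 ≡ 6 (mod 7). Now have (6/7).
Factor out 2: 6 = 2·3. Since 7 ≡ 7 (mod 8), (2/7) = +1. Now have (3/7).
Both 3 ≡ 3 and 7 ≡ 3 (mod 4), so reciprocity gives (3/7) = -(7/3). Reduce: 7 ≡ 1 (mod 3). Now have -(1/3).
(1/3) = 1. Collecting the sign factors: -1.
(13/59) = -1, and 59 is prime, so 13 is not a quadratic residue mod 59.

no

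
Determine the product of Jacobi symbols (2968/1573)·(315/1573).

By multiplicativity, (2968·315/1573) = (2968/1573)·(315/1573).
First factor (2968/1573):
(2968/1573)
  = (1395/1573)    [2968 ≡ 1395 mod 1573]
  = (1573/1395)    [QR: 1573 ≡ 1 mod 4, sign kept]
  = (178/1395)    [1573 ≡ 178 mod 1395]
  = -(89/1395)    [1395 ≡ 3 mod 8 ⇒ (2/1395) = -1]
  = -(1395/89)    [QR: 89 ≡ 1 mod 4, sign kept]
  = -(60/89)    [1395 ≡ 60 mod 89]
  = -(15/89)    [89 ≡ 1 mod 8 ⇒ (2/89)^2 = +1]
  = -(89/15)    [QR: 89 ≡ 1 mod 4, sign kept]
  = -(14/15)    [89 ≡ 14 mod 15]
  = -(7/15)    [15 ≡ 7 mod 8 ⇒ (2/15) = +1]
  = (15/7)    [QR: both ≡ 3 mod 4, sign flips]
  = (1/7)    [15 ≡ 1 mod 7]
  = 1    [(1/7) = 1]
Second factor (315/1573):
(315/1573)
  = (1573/315)    [QR: 1573 ≡ 1 mod 4, sign kept]
  = (313/315)    [1573 ≡ 313 mod 315]
  = (315/313)    [QR: 313 ≡ 1 mod 4, sign kept]
  = (2/313)    [315 ≡ 2 mod 313]
  = (1/313)    [313 ≡ 1 mod 8 ⇒ (2/313) = +1]
  = 1    [(1/313) = 1]
Product: (1)·(1) = 1.

1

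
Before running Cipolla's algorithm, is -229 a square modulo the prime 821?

Reduce the numerator: -229 ≡ 592 (mod 821), so (-229|821) = (592|821).
Factor out 2: 592 = 2^4·37. Since 821 ≡ 5 (mod 8), (2|821) = -1, and (2|821)^4 = +1. Now have (37|821).
37 ≡ 1 (mod 4), so quadratic reciprocity gives (37|821) = (821|37). Reduce: 821 ≡ 7 (mod 37). Now have (7|37).
37 ≡ 1 (mod 4), so quadratic reciprocity gives (7|37) = (37|7). Reduce: 37 ≡ 2 (mod 7). Now have (2|7).
Factor out 2: 2 = 2. Since 7 ≡ 7 (mod 8), (2|7) = +1. Now have (1|7).
(1|7) = 1. Collecting the sign factors: 1.
(-229|821) = 1, and 821 is prime, so -229 is a quadratic residue mod 821.

yes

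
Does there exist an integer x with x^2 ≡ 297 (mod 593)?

yes

(297/593)
  = (593/297)    [QR: 297 ≡ 1 mod 4, sign kept]
  = (296/297)    [593 ≡ 296 mod 297]
  = (37/297)    [297 ≡ 1 mod 8 ⇒ (2/297)^3 = +1]
  = (297/37)    [QR: 37 ≡ 1 mod 4, sign kept]
  = (1/37)    [297 ≡ 1 mod 37]
  = 1    [(1/37) = 1]
(297/593) = 1, and 593 is prime, so 297 is a quadratic residue mod 593.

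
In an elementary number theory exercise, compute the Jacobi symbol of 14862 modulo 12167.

Reduce the numerator: 14862 ≡ 2695 (mod 12167), so (14862 / 12167) = (2695 / 12167).
Both 2695 ≡ 3 and 12167 ≡ 3 (mod 4), so reciprocity gives (2695 / 12167) = -(12167 / 2695). Reduce: 12167 ≡ 1387 (mod 2695). Now have -(1387 / 2695).
Both 1387 ≡ 3 and 2695 ≡ 3 (mod 4), so reciprocity gives (1387 / 2695) = -(2695 / 1387). Reduce: 2695 ≡ 1308 (mod 1387). Now have (1308 / 1387).
Factor out 2: 1308 = 2^2·327. Since 1387 ≡ 3 (mod 8), (2 / 1387) = -1, and (2 / 1387)^2 = +1. Now have (327 / 1387).
Both 327 ≡ 3 and 1387 ≡ 3 (mod 4), so reciprocity gives (327 / 1387) = -(1387 / 327). Reduce: 1387 ≡ 79 (mod 327). Now have -(79 / 327).
Both 79 ≡ 3 and 327 ≡ 3 (mod 4), so reciprocity gives (79 / 327) = -(327 / 79). Reduce: 327 ≡ 11 (mod 79). Now have (11 / 79).
Both 11 ≡ 3 and 79 ≡ 3 (mod 4), so reciprocity gives (11 / 79) = -(79 / 11). Reduce: 79 ≡ 2 (mod 11). Now have -(2 / 11).
Factor out 2: 2 = 2. Since 11 ≡ 3 (mod 8), (2 / 11) = -1. Now have (1 / 11).
(1 / 11) = 1. Collecting the sign factors: 1.

1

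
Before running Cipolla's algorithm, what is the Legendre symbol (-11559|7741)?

1

Pull out -1: (-11559|7741) = (-1|7741)·(11559|7741). Since 7741 ≡ 1 (mod 4), (-1|7741) = +1. Now have (11559|7741).
Reduce the numerator: 11559 ≡ 3818 (mod 7741), so (11559|7741) = (3818|7741).
Factor out 2: 3818 = 2·1909. Since 7741 ≡ 5 (mod 8), (2|7741) = -1. Now have -(1909|7741).
1909 ≡ 1 (mod 4), so quadratic reciprocity gives (1909|7741) = (7741|1909). Reduce: 7741 ≡ 105 (mod 1909). Now have -(105|1909).
105 ≡ 1 (mod 4), so quadratic reciprocity gives (105|1909) = (1909|105). Reduce: 1909 ≡ 19 (mod 105). Now have -(19|105).
105 ≡ 1 (mod 4), so quadratic reciprocity gives (19|105) = (105|19). Reduce: 105 ≡ 10 (mod 19). Now have -(10|19).
Factor out 2: 10 = 2·5. Since 19 ≡ 3 (mod 8), (2|19) = -1. Now have (5|19).
5 ≡ 1 (mod 4), so quadratic reciprocity gives (5|19) = (19|5). Reduce: 19 ≡ 4 (mod 5). Now have (4|5).
Factor out 2: 4 = 2^2. Since 5 ≡ 5 (mod 8), (2|5) = -1, and (2|5)^2 = +1. Now have (1|5).
(1|5) = 1. Collecting the sign factors: 1.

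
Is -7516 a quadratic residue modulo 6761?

Reduce the numerator: -7516 ≡ 6006 (mod 6761), so (-7516|6761) = (6006|6761).
Factor out 2: 6006 = 2·3003. Since 6761 ≡ 1 (mod 8), (2|6761) = +1. Now have (3003|6761).
6761 ≡ 1 (mod 4), so quadratic reciprocity gives (3003|6761) = (6761|3003). Reduce: 6761 ≡ 755 (mod 3003). Now have (755|3003).
Both 755 ≡ 3 and 3003 ≡ 3 (mod 4), so reciprocity gives (755|3003) = -(3003|755). Reduce: 3003 ≡ 738 (mod 755). Now have -(738|755).
Factor out 2: 738 = 2·369. Since 755 ≡ 3 (mod 8), (2|755) = -1. Now have (369|755).
369 ≡ 1 (mod 4), so quadratic reciprocity gives (369|755) = (755|369). Reduce: 755 ≡ 17 (mod 369). Now have (17|369).
17 ≡ 1 (mod 4), so quadratic reciprocity gives (17|369) = (369|17). Reduce: 369 ≡ 12 (mod 17). Now have (12|17).
Factor out 2: 12 = 2^2·3. Since 17 ≡ 1 (mod 8), (2|17) = +1, and (2|17)^2 = +1. Now have (3|17).
17 ≡ 1 (mod 4), so quadratic reciprocity gives (3|17) = (17|3). Reduce: 17 ≡ 2 (mod 3). Now have (2|3).
Factor out 2: 2 = 2. Since 3 ≡ 3 (mod 8), (2|3) = -1. Now have -(1|3).
(1|3) = 1. Collecting the sign factors: -1.
The Legendre symbol is -1, so x^2 ≡ -7516 (mod 6761) has no solution.

no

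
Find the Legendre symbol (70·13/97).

-1

By multiplicativity, (70·13/97) = (70/97)·(13/97).
First factor (70/97):
Factor out 2: 70 = 2·35. Since 97 ≡ 1 (mod 8), (2/97) = +1. Now have (35/97).
97 ≡ 1 (mod 4), so quadratic reciprocity gives (35/97) = (97/35). Reduce: 97 ≡ 27 (mod 35). Now have (27/35).
Both 27 ≡ 3 and 35 ≡ 3 (mod 4), so reciprocity gives (27/35) = -(35/27). Reduce: 35 ≡ 8 (mod 27). Now have -(8/27).
Factor out 2: 8 = 2^3. Since 27 ≡ 3 (mod 8), (2/27) = -1, and (2/27)^3 = -1. Now have (1/27).
(1/27) = 1. Collecting the sign factors: 1.
Second factor (13/97):
13 ≡ 1 (mod 4), so quadratic reciprocity gives (13/97) = (97/13). Reduce: 97 ≡ 6 (mod 13). Now have (6/13).
Factor out 2: 6 = 2·3. Since 13 ≡ 5 (mod 8), (2/13) = -1. Now have -(3/13).
13 ≡ 1 (mod 4), so quadratic reciprocity gives (3/13) = (13/3). Reduce: 13 ≡ 1 (mod 3). Now have -(1/3).
(1/3) = 1. Collecting the sign factors: -1.
Product: (1)·(-1) = -1.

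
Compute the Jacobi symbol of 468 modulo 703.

(468/703)
  = (117/703)    [703 ≡ 7 mod 8 ⇒ (2/703)^2 = +1]
  = (703/117)    [QR: 117 ≡ 1 mod 4, sign kept]
  = (1/117)    [703 ≡ 1 mod 117]
  = 1    [(1/117) = 1]

1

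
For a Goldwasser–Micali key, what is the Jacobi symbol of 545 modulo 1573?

1

545 ≡ 1 (mod 4), so quadratic reciprocity gives (545 / 1573) = (1573 / 545). Reduce: 1573 ≡ 483 (mod 545). Now have (483 / 545).
545 ≡ 1 (mod 4), so quadratic reciprocity gives (483 / 545) = (545 / 483). Reduce: 545 ≡ 62 (mod 483). Now have (62 / 483).
Factor out 2: 62 = 2·31. Since 483 ≡ 3 (mod 8), (2 / 483) = -1. Now have -(31 / 483).
Both 31 ≡ 3 and 483 ≡ 3 (mod 4), so reciprocity gives (31 / 483) = -(483 / 31). Reduce: 483 ≡ 18 (mod 31). Now have (18 / 31).
Factor out 2: 18 = 2·9. Since 31 ≡ 7 (mod 8), (2 / 31) = +1. Now have (9 / 31).
9 ≡ 1 (mod 4), so quadratic reciprocity gives (9 / 31) = (31 / 9). Reduce: 31 ≡ 4 (mod 9). Now have (4 / 9).
Factor out 2: 4 = 2^2. Since 9 ≡ 1 (mod 8), (2 / 9) = +1, and (2 / 9)^2 = +1. Now have (1 / 9).
(1 / 9) = 1. Collecting the sign factors: 1.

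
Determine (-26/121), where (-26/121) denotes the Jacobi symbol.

(-26/121)
  = (95/121)    [-26 ≡ 95 mod 121]
  = (121/95)    [QR: 121 ≡ 1 mod 4, sign kept]
  = (26/95)    [121 ≡ 26 mod 95]
  = (13/95)    [95 ≡ 7 mod 8 ⇒ (2/95) = +1]
  = (95/13)    [QR: 13 ≡ 1 mod 4, sign kept]
  = (4/13)    [95 ≡ 4 mod 13]
  = (1/13)    [13 ≡ 5 mod 8 ⇒ (2/13)^2 = +1]
  = 1    [(1/13) = 1]

1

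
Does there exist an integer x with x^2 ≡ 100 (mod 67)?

yes

(100|67)
  = (33|67)    [100 ≡ 33 mod 67]
  = (67|33)    [QR: 33 ≡ 1 mod 4, sign kept]
  = (1|33)    [67 ≡ 1 mod 33]
  = 1    [(1|33) = 1]
The Legendre symbol is 1, so x^2 ≡ 100 (mod 67) has solution.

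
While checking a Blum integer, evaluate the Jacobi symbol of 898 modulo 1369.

1

Factor out 2: 898 = 2·449. Since 1369 ≡ 1 (mod 8), (2/1369) = +1. Now have (449/1369).
449 ≡ 1 (mod 4), so quadratic reciprocity gives (449/1369) = (1369/449). Reduce: 1369 ≡ 22 (mod 449). Now have (22/449).
Factor out 2: 22 = 2·11. Since 449 ≡ 1 (mod 8), (2/449) = +1. Now have (11/449).
449 ≡ 1 (mod 4), so quadratic reciprocity gives (11/449) = (449/11). Reduce: 449 ≡ 9 (mod 11). Now have (9/11).
9 ≡ 1 (mod 4), so quadratic reciprocity gives (9/11) = (11/9). Reduce: 11 ≡ 2 (mod 9). Now have (2/9).
Factor out 2: 2 = 2. Since 9 ≡ 1 (mod 8), (2/9) = +1. Now have (1/9).
(1/9) = 1. Collecting the sign factors: 1.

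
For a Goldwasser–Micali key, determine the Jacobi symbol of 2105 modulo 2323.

1

2105 ≡ 1 (mod 4), so quadratic reciprocity gives (2105/2323) = (2323/2105). Reduce: 2323 ≡ 218 (mod 2105). Now have (218/2105).
Factor out 2: 218 = 2·109. Since 2105 ≡ 1 (mod 8), (2/2105) = +1. Now have (109/2105).
109 ≡ 1 (mod 4), so quadratic reciprocity gives (109/2105) = (2105/109). Reduce: 2105 ≡ 34 (mod 109). Now have (34/109).
Factor out 2: 34 = 2·17. Since 109 ≡ 5 (mod 8), (2/109) = -1. Now have -(17/109).
17 ≡ 1 (mod 4), so quadratic reciprocity gives (17/109) = (109/17). Reduce: 109 ≡ 7 (mod 17). Now have -(7/17).
17 ≡ 1 (mod 4), so quadratic reciprocity gives (7/17) = (17/7). Reduce: 17 ≡ 3 (mod 7). Now have -(3/7).
Both 3 ≡ 3 and 7 ≡ 3 (mod 4), so reciprocity gives (3/7) = -(7/3). Reduce: 7 ≡ 1 (mod 3). Now have (1/3).
(1/3) = 1. Collecting the sign factors: 1.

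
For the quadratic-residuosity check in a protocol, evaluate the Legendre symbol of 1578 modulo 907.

Reduce the numerator: 1578 ≡ 671 (mod 907), so (1578/907) = (671/907).
Both 671 ≡ 3 and 907 ≡ 3 (mod 4), so reciprocity gives (671/907) = -(907/671). Reduce: 907 ≡ 236 (mod 671). Now have -(236/671).
Factor out 2: 236 = 2^2·59. Since 671 ≡ 7 (mod 8), (2/671) = +1, and (2/671)^2 = +1. Now have -(59/671).
Both 59 ≡ 3 and 671 ≡ 3 (mod 4), so reciprocity gives (59/671) = -(671/59). Reduce: 671 ≡ 22 (mod 59). Now have (22/59).
Factor out 2: 22 = 2·11. Since 59 ≡ 3 (mod 8), (2/59) = -1. Now have -(11/59).
Both 11 ≡ 3 and 59 ≡ 3 (mod 4), so reciprocity gives (11/59) = -(59/11). Reduce: 59 ≡ 4 (mod 11). Now have (4/11).
Factor out 2: 4 = 2^2. Since 11 ≡ 3 (mod 8), (2/11) = -1, and (2/11)^2 = +1. Now have (1/11).
(1/11) = 1. Collecting the sign factors: 1.

1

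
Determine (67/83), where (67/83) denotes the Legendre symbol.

-1

Both 67 ≡ 3 and 83 ≡ 3 (mod 4), so reciprocity gives (67/83) = -(83/67). Reduce: 83 ≡ 16 (mod 67). Now have -(16/67).
Factor out 2: 16 = 2^4. Since 67 ≡ 3 (mod 8), (2/67) = -1, and (2/67)^4 = +1. Now have -(1/67).
(1/67) = 1. Collecting the sign factors: -1.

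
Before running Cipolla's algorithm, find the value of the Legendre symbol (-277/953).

(-277/953)
  = (676/953)    [-277 ≡ 676 mod 953]
  = (169/953)    [953 ≡ 1 mod 8 ⇒ (2/953)^2 = +1]
  = (953/169)    [QR: 169 ≡ 1 mod 4, sign kept]
  = (108/169)    [953 ≡ 108 mod 169]
  = (27/169)    [169 ≡ 1 mod 8 ⇒ (2/169)^2 = +1]
  = (169/27)    [QR: 169 ≡ 1 mod 4, sign kept]
  = (7/27)    [169 ≡ 7 mod 27]
  = -(27/7)    [QR: both ≡ 3 mod 4, sign flips]
  = -(6/7)    [27 ≡ 6 mod 7]
  = -(3/7)    [7 ≡ 7 mod 8 ⇒ (2/7) = +1]
  = (7/3)    [QR: both ≡ 3 mod 4, sign flips]
  = (1/3)    [7 ≡ 1 mod 3]
  = 1    [(1/3) = 1]

1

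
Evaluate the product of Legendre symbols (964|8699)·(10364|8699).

By multiplicativity, (964·10364|8699) = (964|8699)·(10364|8699).
First factor (964|8699):
Factor out 2: 964 = 2^2·241. Since 8699 ≡ 3 (mod 8), (2|8699) = -1, and (2|8699)^2 = +1. Now have (241|8699).
241 ≡ 1 (mod 4), so quadratic reciprocity gives (241|8699) = (8699|241). Reduce: 8699 ≡ 23 (mod 241). Now have (23|241).
241 ≡ 1 (mod 4), so quadratic reciprocity gives (23|241) = (241|23). Reduce: 241 ≡ 11 (mod 23). Now have (11|23).
Both 11 ≡ 3 and 23 ≡ 3 (mod 4), so reciprocity gives (11|23) = -(23|11). Reduce: 23 ≡ 1 (mod 11). Now have -(1|11).
(1|11) = 1. Collecting the sign factors: -1.
Second factor (10364|8699):
Reduce the numerator: 10364 ≡ 1665 (mod 8699), so (10364|8699) = (1665|8699).
1665 ≡ 1 (mod 4), so quadratic reciprocity gives (1665|8699) = (8699|1665). Reduce: 8699 ≡ 374 (mod 1665). Now have (374|1665).
Factor out 2: 374 = 2·187. Since 1665 ≡ 1 (mod 8), (2|1665) = +1. Now have (187|1665).
1665 ≡ 1 (mod 4), so quadratic reciprocity gives (187|1665) = (1665|187). Reduce: 1665 ≡ 169 (mod 187). Now have (169|187).
169 ≡ 1 (mod 4), so quadratic reciprocity gives (169|187) = (187|169). Reduce: 187 ≡ 18 (mod 169). Now have (18|169).
Factor out 2: 18 = 2·9. Since 169 ≡ 1 (mod 8), (2|169) = +1. Now have (9|169).
9 ≡ 1 (mod 4), so quadratic reciprocity gives (9|169) = (169|9). Reduce: 169 ≡ 7 (mod 9). Now have (7|9).
9 ≡ 1 (mod 4), so quadratic reciprocity gives (7|9) = (9|7). Reduce: 9 ≡ 2 (mod 7). Now have (2|7).
Factor out 2: 2 = 2. Since 7 ≡ 7 (mod 8), (2|7) = +1. Now have (1|7).
(1|7) = 1. Collecting the sign factors: 1.
Product: (-1)·(1) = -1.

-1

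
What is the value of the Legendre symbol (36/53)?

1

Factor out 2: 36 = 2^2·9. Since 53 ≡ 5 (mod 8), (2/53) = -1, and (2/53)^2 = +1. Now have (9/53).
9 ≡ 1 (mod 4), so quadratic reciprocity gives (9/53) = (53/9). Reduce: 53 ≡ 8 (mod 9). Now have (8/9).
Factor out 2: 8 = 2^3. Since 9 ≡ 1 (mod 8), (2/9) = +1, and (2/9)^3 = +1. Now have (1/9).
(1/9) = 1. Collecting the sign factors: 1.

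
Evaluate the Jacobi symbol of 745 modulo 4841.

1

(745/4841)
  = (4841/745)    [QR: 745 ≡ 1 mod 4, sign kept]
  = (371/745)    [4841 ≡ 371 mod 745]
  = (745/371)    [QR: 745 ≡ 1 mod 4, sign kept]
  = (3/371)    [745 ≡ 3 mod 371]
  = -(371/3)    [QR: both ≡ 3 mod 4, sign flips]
  = -(2/3)    [371 ≡ 2 mod 3]
  = (1/3)    [3 ≡ 3 mod 8 ⇒ (2/3) = -1]
  = 1    [(1/3) = 1]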